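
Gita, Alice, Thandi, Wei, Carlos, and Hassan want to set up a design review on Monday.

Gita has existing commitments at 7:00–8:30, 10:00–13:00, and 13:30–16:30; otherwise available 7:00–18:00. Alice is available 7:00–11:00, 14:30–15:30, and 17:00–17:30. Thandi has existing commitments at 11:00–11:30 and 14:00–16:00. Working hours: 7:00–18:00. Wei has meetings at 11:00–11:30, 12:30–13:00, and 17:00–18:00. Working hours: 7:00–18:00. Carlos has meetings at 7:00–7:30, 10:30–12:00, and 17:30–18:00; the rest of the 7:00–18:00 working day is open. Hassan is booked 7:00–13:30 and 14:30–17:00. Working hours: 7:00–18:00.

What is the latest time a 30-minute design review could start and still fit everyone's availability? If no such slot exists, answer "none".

Gita free within 07:00–18:00: 08:30–10:00, 13:00–13:30, 16:30–18:00.
Thandi free within 07:00–18:00: 07:00–11:00, 11:30–14:00, 16:00–18:00.
Wei free within 07:00–18:00: 07:00–11:00, 11:30–12:30, 13:00–17:00.
Carlos free within 07:00–18:00: 07:30–10:30, 12:00–17:30.
Hassan free within 07:00–18:00: 13:30–14:30, 17:00–18:00.
Gita ∩ Alice: 08:30–10:00, 17:00–17:30.
Gita ∩ Alice ∩ Thandi: 08:30–10:00, 17:00–17:30.
Gita ∩ Alice ∩ Thandi ∩ Wei: 08:30–10:00.
Gita ∩ Alice ∩ Thandi ∩ Wei ∩ Carlos: 08:30–10:00.
Gita ∩ Alice ∩ Thandi ∩ Wei ∩ Carlos ∩ Hassan: (none).
Windows ≥ 30 min: (none).

none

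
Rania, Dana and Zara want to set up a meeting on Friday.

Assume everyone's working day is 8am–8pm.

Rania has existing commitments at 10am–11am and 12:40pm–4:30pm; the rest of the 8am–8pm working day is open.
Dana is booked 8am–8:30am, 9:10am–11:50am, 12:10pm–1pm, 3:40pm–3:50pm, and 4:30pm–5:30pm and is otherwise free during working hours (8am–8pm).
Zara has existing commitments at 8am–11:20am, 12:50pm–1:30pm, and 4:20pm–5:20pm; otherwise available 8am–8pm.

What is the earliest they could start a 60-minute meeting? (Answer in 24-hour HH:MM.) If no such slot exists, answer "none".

Rania free within 08:00–20:00: 08:00–10:00, 11:00–12:40, 16:30–20:00.
Dana free within 08:00–20:00: 08:30–09:10, 11:50–12:10, 13:00–15:40, 15:50–16:30, 17:30–20:00.
Zara free within 08:00–20:00: 11:20–12:50, 13:30–16:20, 17:20–20:00.
Rania ∩ Dana: 08:30–09:10, 11:50–12:10, 17:30–20:00.
Rania ∩ Dana ∩ Zara: 11:50–12:10, 17:30–20:00.
Windows ≥ 60 min: 17:30–20:00.
Earliest such window starts at 17:30.

17:30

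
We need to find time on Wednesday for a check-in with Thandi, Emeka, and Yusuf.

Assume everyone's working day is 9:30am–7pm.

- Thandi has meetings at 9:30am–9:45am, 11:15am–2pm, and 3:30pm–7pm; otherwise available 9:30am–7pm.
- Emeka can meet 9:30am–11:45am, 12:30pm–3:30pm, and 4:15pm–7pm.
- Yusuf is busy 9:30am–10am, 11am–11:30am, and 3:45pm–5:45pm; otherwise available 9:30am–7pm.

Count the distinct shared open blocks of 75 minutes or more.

Thandi free within 09:30–19:00: 09:45–11:15, 14:00–15:30.
Yusuf free within 09:30–19:00: 10:00–11:00, 11:30–15:45, 17:45–19:00.
Thandi ∩ Emeka: 09:45–11:15, 14:00–15:30.
Thandi ∩ Emeka ∩ Yusuf: 10:00–11:00, 14:00–15:30.
Windows ≥ 75 min: 14:00–15:30.
That's 1 window.

1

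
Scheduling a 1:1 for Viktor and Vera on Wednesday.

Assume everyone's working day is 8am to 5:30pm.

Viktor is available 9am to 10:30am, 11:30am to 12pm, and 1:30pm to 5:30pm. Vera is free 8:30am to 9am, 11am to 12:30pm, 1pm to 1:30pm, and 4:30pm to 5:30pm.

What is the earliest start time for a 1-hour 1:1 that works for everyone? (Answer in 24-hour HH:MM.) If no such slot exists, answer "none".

16:30

Viktor ∩ Vera: 11:30–12:00, 16:30–17:30.
Windows ≥ 60 min: 16:30–17:30.
Earliest such window starts at 16:30.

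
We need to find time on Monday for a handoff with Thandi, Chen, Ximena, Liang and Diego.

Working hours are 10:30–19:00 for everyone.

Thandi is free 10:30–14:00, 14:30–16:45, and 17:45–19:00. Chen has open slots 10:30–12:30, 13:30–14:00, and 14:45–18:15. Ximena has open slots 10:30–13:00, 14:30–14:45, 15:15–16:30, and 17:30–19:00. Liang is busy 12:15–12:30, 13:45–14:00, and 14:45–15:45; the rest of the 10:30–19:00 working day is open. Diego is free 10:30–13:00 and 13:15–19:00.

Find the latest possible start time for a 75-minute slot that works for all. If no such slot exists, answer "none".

Liang free within 10:30–19:00: 10:30–12:15, 12:30–13:45, 14:00–14:45, 15:45–19:00.
Thandi ∩ Chen: 10:30–12:30, 13:30–14:00, 14:45–16:45, 17:45–18:15.
Thandi ∩ Chen ∩ Ximena: 10:30–12:30, 15:15–16:30, 17:45–18:15.
Thandi ∩ Chen ∩ Ximena ∩ Liang: 10:30–12:15, 15:45–16:30, 17:45–18:15.
Thandi ∩ Chen ∩ Ximena ∩ Liang ∩ Diego: 10:30–12:15, 15:45–16:30, 17:45–18:15.
Windows ≥ 75 min: 10:30–12:15.
Latest start in the last window 10:30–12:15 is 12:15 − 75 min = 11:00.

11:00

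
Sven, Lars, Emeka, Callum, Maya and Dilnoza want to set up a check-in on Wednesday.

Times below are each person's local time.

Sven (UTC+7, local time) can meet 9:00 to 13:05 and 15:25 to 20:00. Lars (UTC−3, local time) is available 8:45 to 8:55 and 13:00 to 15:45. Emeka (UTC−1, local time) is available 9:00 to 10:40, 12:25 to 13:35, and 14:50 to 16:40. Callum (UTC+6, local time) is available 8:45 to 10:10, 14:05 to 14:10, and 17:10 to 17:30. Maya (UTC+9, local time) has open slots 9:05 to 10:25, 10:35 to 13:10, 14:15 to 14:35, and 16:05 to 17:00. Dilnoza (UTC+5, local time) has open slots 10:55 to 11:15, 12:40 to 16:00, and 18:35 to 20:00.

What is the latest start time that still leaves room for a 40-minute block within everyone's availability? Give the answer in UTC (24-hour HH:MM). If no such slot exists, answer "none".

none

Sven → UTC: 02:00–06:05, 08:25–13:00.
Lars → UTC: 11:45–11:55, 16:00–18:45.
Emeka → UTC: 10:00–11:40, 13:25–14:35, 15:50–17:40.
Callum → UTC: 02:45–04:10, 08:05–08:10, 11:10–11:30.
Maya → UTC: 00:05–01:25, 01:35–04:10, 05:15–05:35, 07:05–08:00.
Dilnoza → UTC: 05:55–06:15, 07:40–11:00, 13:35–15:00.
Sven ∩ Lars: 11:45–11:55.
Sven ∩ Lars ∩ Emeka: (none).
Sven ∩ Lars ∩ Emeka ∩ Callum: (none).
Sven ∩ Lars ∩ Emeka ∩ Callum ∩ Maya: (none).
Sven ∩ Lars ∩ Emeka ∩ Callum ∩ Maya ∩ Dilnoza: (none).
Windows ≥ 40 min: (none).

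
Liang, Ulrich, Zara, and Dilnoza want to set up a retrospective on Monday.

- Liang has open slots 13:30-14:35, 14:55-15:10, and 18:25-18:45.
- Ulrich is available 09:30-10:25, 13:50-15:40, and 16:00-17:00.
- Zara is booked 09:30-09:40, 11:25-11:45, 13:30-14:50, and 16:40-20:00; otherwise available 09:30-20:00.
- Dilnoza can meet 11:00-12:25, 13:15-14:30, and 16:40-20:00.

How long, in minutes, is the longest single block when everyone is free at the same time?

0 minutes

Zara free within 09:30–20:00: 09:40–11:25, 11:45–13:30, 14:50–16:40.
Liang ∩ Ulrich: 13:50–14:35, 14:55–15:10.
Liang ∩ Ulrich ∩ Zara: 14:55–15:10.
Liang ∩ Ulrich ∩ Zara ∩ Dilnoza: (none).
No common window.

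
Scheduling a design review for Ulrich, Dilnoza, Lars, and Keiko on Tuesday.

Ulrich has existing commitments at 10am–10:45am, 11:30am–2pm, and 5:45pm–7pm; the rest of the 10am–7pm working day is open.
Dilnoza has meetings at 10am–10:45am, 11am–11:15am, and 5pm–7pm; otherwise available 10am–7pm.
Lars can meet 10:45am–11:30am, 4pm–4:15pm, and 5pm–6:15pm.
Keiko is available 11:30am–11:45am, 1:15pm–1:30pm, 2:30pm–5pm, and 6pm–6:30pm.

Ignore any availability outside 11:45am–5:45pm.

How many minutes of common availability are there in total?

15 minutes

Ulrich free within 10:00–19:00: 10:45–11:30, 14:00–17:45.
Dilnoza free within 10:00–19:00: 10:45–11:00, 11:15–17:00.
Ulrich ∩ Dilnoza: 10:45–11:00, 11:15–11:30, 14:00–17:00.
Ulrich ∩ Dilnoza ∩ Lars: 10:45–11:00, 11:15–11:30, 16:00–16:15.
Ulrich ∩ Dilnoza ∩ Lars ∩ Keiko: 16:00–16:15.
Restricted to 11:45–17:45: 16:00–16:15.
Total common minutes: 15.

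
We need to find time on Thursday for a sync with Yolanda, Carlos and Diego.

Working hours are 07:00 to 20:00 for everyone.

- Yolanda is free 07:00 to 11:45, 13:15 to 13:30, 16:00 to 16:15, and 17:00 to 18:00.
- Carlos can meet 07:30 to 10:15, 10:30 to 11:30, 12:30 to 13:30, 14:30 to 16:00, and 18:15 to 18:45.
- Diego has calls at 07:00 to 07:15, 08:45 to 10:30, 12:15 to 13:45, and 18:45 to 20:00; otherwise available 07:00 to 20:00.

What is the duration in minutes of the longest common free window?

75 minutes

Diego free within 07:00–20:00: 07:15–08:45, 10:30–12:15, 13:45–18:45.
Yolanda ∩ Carlos: 07:30–10:15, 10:30–11:30, 13:15–13:30.
Yolanda ∩ Carlos ∩ Diego: 07:30–08:45, 10:30–11:30.
Common window lengths: 75, 60 min; longest is 75.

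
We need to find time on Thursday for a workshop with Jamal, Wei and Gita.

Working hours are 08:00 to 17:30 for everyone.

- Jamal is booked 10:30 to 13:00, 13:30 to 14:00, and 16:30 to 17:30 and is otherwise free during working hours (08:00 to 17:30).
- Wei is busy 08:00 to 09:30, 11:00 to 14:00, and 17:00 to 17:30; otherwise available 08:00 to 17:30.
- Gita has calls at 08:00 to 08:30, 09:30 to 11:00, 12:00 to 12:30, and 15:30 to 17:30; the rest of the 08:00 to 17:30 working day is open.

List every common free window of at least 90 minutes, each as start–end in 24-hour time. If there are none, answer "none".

14:00–15:30

Jamal free within 08:00–17:30: 08:00–10:30, 13:00–13:30, 14:00–16:30.
Wei free within 08:00–17:30: 09:30–11:00, 14:00–17:00.
Gita free within 08:00–17:30: 08:30–09:30, 11:00–12:00, 12:30–15:30.
Jamal ∩ Wei: 09:30–10:30, 14:00–16:30.
Jamal ∩ Wei ∩ Gita: 14:00–15:30.
Windows ≥ 90 min: 14:00–15:30.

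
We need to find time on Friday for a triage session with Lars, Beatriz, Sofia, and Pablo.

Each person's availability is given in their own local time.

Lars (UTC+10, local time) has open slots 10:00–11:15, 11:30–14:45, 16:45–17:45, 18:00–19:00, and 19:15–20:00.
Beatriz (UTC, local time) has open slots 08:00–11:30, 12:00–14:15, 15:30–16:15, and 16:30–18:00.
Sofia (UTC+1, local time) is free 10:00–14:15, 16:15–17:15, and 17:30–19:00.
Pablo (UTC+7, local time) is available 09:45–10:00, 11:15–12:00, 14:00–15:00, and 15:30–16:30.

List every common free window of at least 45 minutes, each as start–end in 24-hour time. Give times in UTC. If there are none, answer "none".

none

Lars → UTC: 00:00–01:15, 01:30–04:45, 06:45–07:45, 08:00–09:00, 09:15–10:00.
Beatriz → UTC: 08:00–11:30, 12:00–14:15, 15:30–16:15, 16:30–18:00.
Sofia → UTC: 09:00–13:15, 15:15–16:15, 16:30–18:00.
Pablo → UTC: 02:45–03:00, 04:15–05:00, 07:00–08:00, 08:30–09:30.
Lars ∩ Beatriz: 08:00–09:00, 09:15–10:00.
Lars ∩ Beatriz ∩ Sofia: 09:15–10:00.
Lars ∩ Beatriz ∩ Sofia ∩ Pablo: 09:15–09:30.
Windows ≥ 45 min: (none).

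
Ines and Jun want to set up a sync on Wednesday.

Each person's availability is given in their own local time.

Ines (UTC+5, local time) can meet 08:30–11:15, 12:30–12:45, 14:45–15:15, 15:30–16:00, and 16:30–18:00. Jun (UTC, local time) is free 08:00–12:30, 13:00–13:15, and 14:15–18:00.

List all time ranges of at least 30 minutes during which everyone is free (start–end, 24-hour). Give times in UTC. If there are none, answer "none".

Ines → UTC: 03:30–06:15, 07:30–07:45, 09:45–10:15, 10:30–11:00, 11:30–13:00.
Jun → UTC: 08:00–12:30, 13:00–13:15, 14:15–18:00.
Ines ∩ Jun: 09:45–10:15, 10:30–11:00, 11:30–12:30.
Windows ≥ 30 min: 09:45–10:15, 10:30–11:00, 11:30–12:30.

09:45–10:15, 10:30–11:00, 11:30–12:30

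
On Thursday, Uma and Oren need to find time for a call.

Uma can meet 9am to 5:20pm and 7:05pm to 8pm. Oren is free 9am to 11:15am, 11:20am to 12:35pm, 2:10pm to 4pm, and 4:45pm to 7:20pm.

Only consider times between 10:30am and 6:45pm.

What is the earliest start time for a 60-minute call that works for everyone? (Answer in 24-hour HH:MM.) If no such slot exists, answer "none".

Uma ∩ Oren: 09:00–11:15, 11:20–12:35, 14:10–16:00, 16:45–17:20, 19:05–19:20.
Restricted to 10:30–18:45: 10:30–11:15, 11:20–12:35, 14:10–16:00, 16:45–17:20.
Windows ≥ 60 min: 11:20–12:35, 14:10–16:00.
Earliest such window starts at 11:20.

11:20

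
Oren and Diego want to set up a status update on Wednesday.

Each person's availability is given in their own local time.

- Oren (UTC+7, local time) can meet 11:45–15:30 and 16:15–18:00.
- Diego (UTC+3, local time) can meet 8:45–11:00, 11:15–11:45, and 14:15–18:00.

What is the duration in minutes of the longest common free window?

135 minutes

Oren → UTC: 04:45–08:30, 09:15–11:00.
Diego → UTC: 05:45–08:00, 08:15–08:45, 11:15–15:00.
Oren ∩ Diego: 05:45–08:00, 08:15–08:30.
Common window lengths: 135, 15 min; longest is 135.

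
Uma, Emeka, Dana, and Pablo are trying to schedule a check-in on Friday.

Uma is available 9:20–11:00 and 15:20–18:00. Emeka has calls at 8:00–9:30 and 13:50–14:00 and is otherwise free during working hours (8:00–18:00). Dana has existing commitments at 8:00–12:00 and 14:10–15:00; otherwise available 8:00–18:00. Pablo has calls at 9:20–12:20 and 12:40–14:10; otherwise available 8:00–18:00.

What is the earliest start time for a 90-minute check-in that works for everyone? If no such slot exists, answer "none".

15:20

Emeka free within 08:00–18:00: 09:30–13:50, 14:00–18:00.
Dana free within 08:00–18:00: 12:00–14:10, 15:00–18:00.
Pablo free within 08:00–18:00: 08:00–09:20, 12:20–12:40, 14:10–18:00.
Uma ∩ Emeka: 09:30–11:00, 15:20–18:00.
Uma ∩ Emeka ∩ Dana: 15:20–18:00.
Uma ∩ Emeka ∩ Dana ∩ Pablo: 15:20–18:00.
Windows ≥ 90 min: 15:20–18:00.
Earliest such window starts at 15:20.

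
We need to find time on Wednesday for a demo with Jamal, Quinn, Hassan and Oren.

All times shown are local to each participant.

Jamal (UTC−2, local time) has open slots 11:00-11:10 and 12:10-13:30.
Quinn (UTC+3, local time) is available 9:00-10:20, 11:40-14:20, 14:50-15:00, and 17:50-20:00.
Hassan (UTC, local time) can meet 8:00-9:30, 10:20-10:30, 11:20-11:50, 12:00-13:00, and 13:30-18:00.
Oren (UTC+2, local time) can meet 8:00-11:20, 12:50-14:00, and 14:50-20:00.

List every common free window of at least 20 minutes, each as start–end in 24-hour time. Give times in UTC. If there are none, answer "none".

Jamal → UTC: 13:00–13:10, 14:10–15:30.
Quinn → UTC: 06:00–07:20, 08:40–11:20, 11:50–12:00, 14:50–17:00.
Hassan → UTC: 08:00–09:30, 10:20–10:30, 11:20–11:50, 12:00–13:00, 13:30–18:00.
Oren → UTC: 06:00–09:20, 10:50–12:00, 12:50–18:00.
Jamal ∩ Quinn: 14:50–15:30.
Jamal ∩ Quinn ∩ Hassan: 14:50–15:30.
Jamal ∩ Quinn ∩ Hassan ∩ Oren: 14:50–15:30.
Windows ≥ 20 min: 14:50–15:30.

14:50–15:30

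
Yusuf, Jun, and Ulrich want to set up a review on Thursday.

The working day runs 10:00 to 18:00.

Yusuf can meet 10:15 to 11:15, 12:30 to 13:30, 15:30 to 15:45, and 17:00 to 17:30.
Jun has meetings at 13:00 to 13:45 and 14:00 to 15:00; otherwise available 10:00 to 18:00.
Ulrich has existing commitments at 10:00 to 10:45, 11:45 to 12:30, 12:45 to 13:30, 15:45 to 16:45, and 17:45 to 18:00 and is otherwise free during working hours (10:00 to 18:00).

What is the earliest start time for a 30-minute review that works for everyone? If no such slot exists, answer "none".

Jun free within 10:00–18:00: 10:00–13:00, 13:45–14:00, 15:00–18:00.
Ulrich free within 10:00–18:00: 10:45–11:45, 12:30–12:45, 13:30–15:45, 16:45–17:45.
Yusuf ∩ Jun: 10:15–11:15, 12:30–13:00, 15:30–15:45, 17:00–17:30.
Yusuf ∩ Jun ∩ Ulrich: 10:45–11:15, 12:30–12:45, 15:30–15:45, 17:00–17:30.
Windows ≥ 30 min: 10:45–11:15, 17:00–17:30.
Earliest such window starts at 10:45.

10:45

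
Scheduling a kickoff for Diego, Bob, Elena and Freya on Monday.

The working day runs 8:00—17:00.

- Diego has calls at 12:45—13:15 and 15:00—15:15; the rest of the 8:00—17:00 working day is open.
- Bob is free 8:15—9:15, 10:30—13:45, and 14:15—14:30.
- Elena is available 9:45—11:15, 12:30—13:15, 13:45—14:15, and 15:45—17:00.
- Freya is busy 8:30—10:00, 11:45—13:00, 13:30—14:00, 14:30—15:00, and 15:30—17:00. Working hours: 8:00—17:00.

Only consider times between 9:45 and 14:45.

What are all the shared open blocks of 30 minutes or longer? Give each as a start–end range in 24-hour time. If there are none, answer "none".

Diego free within 08:00–17:00: 08:00–12:45, 13:15–15:00, 15:15–17:00.
Freya free within 08:00–17:00: 08:00–08:30, 10:00–11:45, 13:00–13:30, 14:00–14:30, 15:00–15:30.
Diego ∩ Bob: 08:15–09:15, 10:30–12:45, 13:15–13:45, 14:15–14:30.
Diego ∩ Bob ∩ Elena: 10:30–11:15, 12:30–12:45.
Diego ∩ Bob ∩ Elena ∩ Freya: 10:30–11:15.
Restricted to 09:45–14:45: 10:30–11:15.
Windows ≥ 30 min: 10:30–11:15.

10:30–11:15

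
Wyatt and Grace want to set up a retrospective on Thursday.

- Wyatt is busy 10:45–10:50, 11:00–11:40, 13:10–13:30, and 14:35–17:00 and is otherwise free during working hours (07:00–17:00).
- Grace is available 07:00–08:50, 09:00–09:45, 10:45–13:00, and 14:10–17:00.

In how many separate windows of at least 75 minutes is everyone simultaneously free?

2

Wyatt free within 07:00–17:00: 07:00–10:45, 10:50–11:00, 11:40–13:10, 13:30–14:35.
Wyatt ∩ Grace: 07:00–08:50, 09:00–09:45, 10:50–11:00, 11:40–13:00, 14:10–14:35.
Windows ≥ 75 min: 07:00–08:50, 11:40–13:00.
That's 2 windows.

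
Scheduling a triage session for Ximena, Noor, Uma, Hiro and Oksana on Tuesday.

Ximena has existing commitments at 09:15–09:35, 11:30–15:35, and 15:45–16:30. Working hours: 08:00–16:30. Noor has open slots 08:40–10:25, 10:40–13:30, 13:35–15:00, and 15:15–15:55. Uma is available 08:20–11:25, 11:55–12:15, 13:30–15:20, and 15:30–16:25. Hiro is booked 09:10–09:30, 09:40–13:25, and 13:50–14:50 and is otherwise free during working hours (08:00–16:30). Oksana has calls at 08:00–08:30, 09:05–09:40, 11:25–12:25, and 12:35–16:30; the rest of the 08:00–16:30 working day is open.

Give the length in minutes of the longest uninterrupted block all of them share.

Ximena free within 08:00–16:30: 08:00–09:15, 09:35–11:30, 15:35–15:45.
Hiro free within 08:00–16:30: 08:00–09:10, 09:30–09:40, 13:25–13:50, 14:50–16:30.
Oksana free within 08:00–16:30: 08:30–09:05, 09:40–11:25, 12:25–12:35.
Ximena ∩ Noor: 08:40–09:15, 09:35–10:25, 10:40–11:30, 15:35–15:45.
Ximena ∩ Noor ∩ Uma: 08:40–09:15, 09:35–10:25, 10:40–11:25, 15:35–15:45.
Ximena ∩ Noor ∩ Uma ∩ Hiro: 08:40–09:10, 09:35–09:40, 15:35–15:45.
Ximena ∩ Noor ∩ Uma ∩ Hiro ∩ Oksana: 08:40–09:05.
Single common window of 25 minutes.

25 minutes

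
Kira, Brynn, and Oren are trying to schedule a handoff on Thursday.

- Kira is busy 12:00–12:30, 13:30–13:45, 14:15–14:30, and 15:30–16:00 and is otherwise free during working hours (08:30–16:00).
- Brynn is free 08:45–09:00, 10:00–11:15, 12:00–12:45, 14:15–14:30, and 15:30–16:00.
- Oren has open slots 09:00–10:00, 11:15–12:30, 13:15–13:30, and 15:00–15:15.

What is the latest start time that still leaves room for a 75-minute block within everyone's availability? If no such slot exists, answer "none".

Kira free within 08:30–16:00: 08:30–12:00, 12:30–13:30, 13:45–14:15, 14:30–15:30.
Kira ∩ Brynn: 08:45–09:00, 10:00–11:15, 12:30–12:45.
Kira ∩ Brynn ∩ Oren: (none).
Windows ≥ 75 min: (none).

none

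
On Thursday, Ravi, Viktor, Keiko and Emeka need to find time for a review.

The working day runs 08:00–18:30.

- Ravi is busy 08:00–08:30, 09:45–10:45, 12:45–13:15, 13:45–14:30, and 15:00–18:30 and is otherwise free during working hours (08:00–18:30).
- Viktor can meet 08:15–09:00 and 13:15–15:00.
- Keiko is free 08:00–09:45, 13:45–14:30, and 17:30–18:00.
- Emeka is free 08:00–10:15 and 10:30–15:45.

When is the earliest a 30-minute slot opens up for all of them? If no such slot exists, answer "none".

Ravi free within 08:00–18:30: 08:30–09:45, 10:45–12:45, 13:15–13:45, 14:30–15:00.
Ravi ∩ Viktor: 08:30–09:00, 13:15–13:45, 14:30–15:00.
Ravi ∩ Viktor ∩ Keiko: 08:30–09:00.
Ravi ∩ Viktor ∩ Keiko ∩ Emeka: 08:30–09:00.
Windows ≥ 30 min: 08:30–09:00.
Earliest such window starts at 08:30.

08:30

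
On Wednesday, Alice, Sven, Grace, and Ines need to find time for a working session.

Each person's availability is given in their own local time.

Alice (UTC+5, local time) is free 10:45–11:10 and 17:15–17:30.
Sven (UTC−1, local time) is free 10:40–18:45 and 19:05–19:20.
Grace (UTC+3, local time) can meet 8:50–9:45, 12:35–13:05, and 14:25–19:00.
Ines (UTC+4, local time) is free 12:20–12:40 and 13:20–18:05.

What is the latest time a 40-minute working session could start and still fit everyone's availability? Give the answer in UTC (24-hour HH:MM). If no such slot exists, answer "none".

Alice → UTC: 05:45–06:10, 12:15–12:30.
Sven → UTC: 11:40–19:45, 20:05–20:20.
Grace → UTC: 05:50–06:45, 09:35–10:05, 11:25–16:00.
Ines → UTC: 08:20–08:40, 09:20–14:05.
Alice ∩ Sven: 12:15–12:30.
Alice ∩ Sven ∩ Grace: 12:15–12:30.
Alice ∩ Sven ∩ Grace ∩ Ines: 12:15–12:30.
Windows ≥ 40 min: (none).

none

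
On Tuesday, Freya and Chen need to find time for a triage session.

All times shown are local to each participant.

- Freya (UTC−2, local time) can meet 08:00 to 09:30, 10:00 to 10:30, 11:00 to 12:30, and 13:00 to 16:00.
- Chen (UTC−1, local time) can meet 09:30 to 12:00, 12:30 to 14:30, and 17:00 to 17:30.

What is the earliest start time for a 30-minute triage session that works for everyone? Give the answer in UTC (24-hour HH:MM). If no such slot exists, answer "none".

10:30

Freya → UTC: 10:00–11:30, 12:00–12:30, 13:00–14:30, 15:00–18:00.
Chen → UTC: 10:30–13:00, 13:30–15:30, 18:00–18:30.
Freya ∩ Chen: 10:30–11:30, 12:00–12:30, 13:30–14:30, 15:00–15:30.
Windows ≥ 30 min: 10:30–11:30, 12:00–12:30, 13:30–14:30, 15:00–15:30.
Earliest such window starts at 10:30.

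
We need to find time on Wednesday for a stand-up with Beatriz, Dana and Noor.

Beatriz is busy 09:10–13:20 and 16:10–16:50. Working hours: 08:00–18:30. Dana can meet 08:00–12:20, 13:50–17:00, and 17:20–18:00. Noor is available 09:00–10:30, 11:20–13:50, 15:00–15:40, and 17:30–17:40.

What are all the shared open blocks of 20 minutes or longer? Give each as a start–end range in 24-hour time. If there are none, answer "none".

Beatriz free within 08:00–18:30: 08:00–09:10, 13:20–16:10, 16:50–18:30.
Beatriz ∩ Dana: 08:00–09:10, 13:50–16:10, 16:50–17:00, 17:20–18:00.
Beatriz ∩ Dana ∩ Noor: 09:00–09:10, 15:00–15:40, 17:30–17:40.
Windows ≥ 20 min: 15:00–15:40.

15:00–15:40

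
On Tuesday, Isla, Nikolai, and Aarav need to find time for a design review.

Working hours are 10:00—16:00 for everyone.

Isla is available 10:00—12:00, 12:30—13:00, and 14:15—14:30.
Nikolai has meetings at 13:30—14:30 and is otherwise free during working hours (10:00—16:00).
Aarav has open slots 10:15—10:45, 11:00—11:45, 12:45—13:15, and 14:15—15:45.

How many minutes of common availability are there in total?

Nikolai free within 10:00–16:00: 10:00–13:30, 14:30–16:00.
Isla ∩ Nikolai: 10:00–12:00, 12:30–13:00.
Isla ∩ Nikolai ∩ Aarav: 10:15–10:45, 11:00–11:45, 12:45–13:00.
Total common minutes: 30 + 45 + 15 = 90.

90 minutes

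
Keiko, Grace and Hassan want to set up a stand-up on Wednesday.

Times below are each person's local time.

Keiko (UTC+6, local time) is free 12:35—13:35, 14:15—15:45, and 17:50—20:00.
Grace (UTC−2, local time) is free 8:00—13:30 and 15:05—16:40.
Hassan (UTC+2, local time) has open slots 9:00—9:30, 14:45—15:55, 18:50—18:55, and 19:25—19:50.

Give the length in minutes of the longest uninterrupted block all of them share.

Keiko → UTC: 06:35–07:35, 08:15–09:45, 11:50–14:00.
Grace → UTC: 10:00–15:30, 17:05–18:40.
Hassan → UTC: 07:00–07:30, 12:45–13:55, 16:50–16:55, 17:25–17:50.
Keiko ∩ Grace: 11:50–14:00.
Keiko ∩ Grace ∩ Hassan: 12:45–13:55.
Single common window of 70 minutes.

70 minutes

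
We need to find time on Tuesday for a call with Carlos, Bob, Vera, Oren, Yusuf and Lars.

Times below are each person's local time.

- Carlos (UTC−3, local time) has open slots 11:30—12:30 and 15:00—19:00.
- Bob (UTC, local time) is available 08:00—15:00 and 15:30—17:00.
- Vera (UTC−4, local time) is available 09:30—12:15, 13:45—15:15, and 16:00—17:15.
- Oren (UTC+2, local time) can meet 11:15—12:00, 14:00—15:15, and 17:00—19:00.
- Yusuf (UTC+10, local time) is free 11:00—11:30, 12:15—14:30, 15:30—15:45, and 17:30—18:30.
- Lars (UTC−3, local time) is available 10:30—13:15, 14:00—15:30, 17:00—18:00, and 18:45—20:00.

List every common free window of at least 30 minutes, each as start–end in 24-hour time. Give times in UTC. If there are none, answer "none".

Carlos → UTC: 14:30–15:30, 18:00–22:00.
Bob → UTC: 08:00–15:00, 15:30–17:00.
Vera → UTC: 13:30–16:15, 17:45–19:15, 20:00–21:15.
Oren → UTC: 09:15–10:00, 12:00–13:15, 15:00–17:00.
Yusuf → UTC: 01:00–01:30, 02:15–04:30, 05:30–05:45, 07:30–08:30.
Lars → UTC: 13:30–16:15, 17:00–18:30, 20:00–21:00, 21:45–23:00.
Carlos ∩ Bob: 14:30–15:00.
Carlos ∩ Bob ∩ Vera: 14:30–15:00.
Carlos ∩ Bob ∩ Vera ∩ Oren: (none).
Carlos ∩ Bob ∩ Vera ∩ Oren ∩ Yusuf: (none).
Carlos ∩ Bob ∩ Vera ∩ Oren ∩ Yusuf ∩ Lars: (none).
Windows ≥ 30 min: (none).

none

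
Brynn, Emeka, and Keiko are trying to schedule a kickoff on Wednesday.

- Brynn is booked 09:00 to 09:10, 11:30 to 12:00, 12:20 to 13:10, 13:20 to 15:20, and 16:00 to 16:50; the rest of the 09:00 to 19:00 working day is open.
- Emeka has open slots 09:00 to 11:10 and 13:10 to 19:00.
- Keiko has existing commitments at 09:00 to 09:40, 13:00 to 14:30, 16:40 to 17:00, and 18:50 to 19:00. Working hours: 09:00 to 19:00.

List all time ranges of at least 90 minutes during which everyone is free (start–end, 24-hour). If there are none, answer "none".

Brynn free within 09:00–19:00: 09:10–11:30, 12:00–12:20, 13:10–13:20, 15:20–16:00, 16:50–19:00.
Keiko free within 09:00–19:00: 09:40–13:00, 14:30–16:40, 17:00–18:50.
Brynn ∩ Emeka: 09:10–11:10, 13:10–13:20, 15:20–16:00, 16:50–19:00.
Brynn ∩ Emeka ∩ Keiko: 09:40–11:10, 15:20–16:00, 17:00–18:50.
Windows ≥ 90 min: 09:40–11:10, 17:00–18:50.

09:40–11:10, 17:00–18:50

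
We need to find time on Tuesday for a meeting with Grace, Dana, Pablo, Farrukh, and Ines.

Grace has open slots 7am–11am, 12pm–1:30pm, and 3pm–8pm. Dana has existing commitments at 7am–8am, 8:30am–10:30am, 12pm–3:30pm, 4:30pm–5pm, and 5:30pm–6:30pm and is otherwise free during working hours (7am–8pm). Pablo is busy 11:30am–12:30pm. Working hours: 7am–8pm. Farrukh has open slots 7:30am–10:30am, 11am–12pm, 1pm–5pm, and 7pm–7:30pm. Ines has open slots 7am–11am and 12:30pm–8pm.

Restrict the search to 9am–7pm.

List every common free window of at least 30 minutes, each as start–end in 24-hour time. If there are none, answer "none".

Dana free within 07:00–20:00: 08:00–08:30, 10:30–12:00, 15:30–16:30, 17:00–17:30, 18:30–20:00.
Pablo free within 07:00–20:00: 07:00–11:30, 12:30–20:00.
Grace ∩ Dana: 08:00–08:30, 10:30–11:00, 15:30–16:30, 17:00–17:30, 18:30–20:00.
Grace ∩ Dana ∩ Pablo: 08:00–08:30, 10:30–11:00, 15:30–16:30, 17:00–17:30, 18:30–20:00.
Grace ∩ Dana ∩ Pablo ∩ Farrukh: 08:00–08:30, 15:30–16:30, 19:00–19:30.
Grace ∩ Dana ∩ Pablo ∩ Farrukh ∩ Ines: 08:00–08:30, 15:30–16:30, 19:00–19:30.
Restricted to 09:00–19:00: 15:30–16:30.
Windows ≥ 30 min: 15:30–16:30.

15:30–16:30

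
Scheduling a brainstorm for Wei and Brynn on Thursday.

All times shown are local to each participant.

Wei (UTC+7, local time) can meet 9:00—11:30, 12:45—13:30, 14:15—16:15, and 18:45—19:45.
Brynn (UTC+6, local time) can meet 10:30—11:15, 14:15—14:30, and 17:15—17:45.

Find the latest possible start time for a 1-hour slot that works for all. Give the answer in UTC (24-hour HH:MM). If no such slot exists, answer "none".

none

Wei → UTC: 02:00–04:30, 05:45–06:30, 07:15–09:15, 11:45–12:45.
Brynn → UTC: 04:30–05:15, 08:15–08:30, 11:15–11:45.
Wei ∩ Brynn: 08:15–08:30.
Windows ≥ 60 min: (none).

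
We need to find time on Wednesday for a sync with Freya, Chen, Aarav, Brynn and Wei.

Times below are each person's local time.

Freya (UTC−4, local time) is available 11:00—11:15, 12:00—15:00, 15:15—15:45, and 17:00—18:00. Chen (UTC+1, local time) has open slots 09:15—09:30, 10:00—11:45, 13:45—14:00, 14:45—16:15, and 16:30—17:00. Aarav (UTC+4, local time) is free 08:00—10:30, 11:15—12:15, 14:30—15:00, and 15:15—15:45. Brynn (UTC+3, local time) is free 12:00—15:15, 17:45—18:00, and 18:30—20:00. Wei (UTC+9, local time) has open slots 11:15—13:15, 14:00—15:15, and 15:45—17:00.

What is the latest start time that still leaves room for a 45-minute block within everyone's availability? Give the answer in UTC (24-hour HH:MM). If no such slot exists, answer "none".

Freya → UTC: 15:00–15:15, 16:00–19:00, 19:15–19:45, 21:00–22:00.
Chen → UTC: 08:15–08:30, 09:00–10:45, 12:45–13:00, 13:45–15:15, 15:30–16:00.
Aarav → UTC: 04:00–06:30, 07:15–08:15, 10:30–11:00, 11:15–11:45.
Brynn → UTC: 09:00–12:15, 14:45–15:00, 15:30–17:00.
Wei → UTC: 02:15–04:15, 05:00–06:15, 06:45–08:00.
Freya ∩ Chen: 15:00–15:15.
Freya ∩ Chen ∩ Aarav: (none).
Freya ∩ Chen ∩ Aarav ∩ Brynn: (none).
Freya ∩ Chen ∩ Aarav ∩ Brynn ∩ Wei: (none).
Windows ≥ 45 min: (none).

none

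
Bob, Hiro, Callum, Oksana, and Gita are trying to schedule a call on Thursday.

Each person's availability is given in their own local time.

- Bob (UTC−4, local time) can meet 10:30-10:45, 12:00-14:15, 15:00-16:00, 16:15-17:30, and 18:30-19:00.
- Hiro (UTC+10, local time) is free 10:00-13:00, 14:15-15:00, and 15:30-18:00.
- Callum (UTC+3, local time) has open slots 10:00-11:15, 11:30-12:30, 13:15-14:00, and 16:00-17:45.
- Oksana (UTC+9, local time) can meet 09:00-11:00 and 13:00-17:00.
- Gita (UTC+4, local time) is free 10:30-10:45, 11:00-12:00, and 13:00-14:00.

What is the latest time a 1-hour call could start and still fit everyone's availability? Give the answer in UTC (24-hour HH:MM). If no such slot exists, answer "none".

Bob → UTC: 14:30–14:45, 16:00–18:15, 19:00–20:00, 20:15–21:30, 22:30–23:00.
Hiro → UTC: 00:00–03:00, 04:15–05:00, 05:30–08:00.
Callum → UTC: 07:00–08:15, 08:30–09:30, 10:15–11:00, 13:00–14:45.
Oksana → UTC: 00:00–02:00, 04:00–08:00.
Gita → UTC: 06:30–06:45, 07:00–08:00, 09:00–10:00.
Bob ∩ Hiro: (none).
Bob ∩ Hiro ∩ Callum: (none).
Bob ∩ Hiro ∩ Callum ∩ Oksana: (none).
Bob ∩ Hiro ∩ Callum ∩ Oksana ∩ Gita: (none).
Windows ≥ 60 min: (none).

none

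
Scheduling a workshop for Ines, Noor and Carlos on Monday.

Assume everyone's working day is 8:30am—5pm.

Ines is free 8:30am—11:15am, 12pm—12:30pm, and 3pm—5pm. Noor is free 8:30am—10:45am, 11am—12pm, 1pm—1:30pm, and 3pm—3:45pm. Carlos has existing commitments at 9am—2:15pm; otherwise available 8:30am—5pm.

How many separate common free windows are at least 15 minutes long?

2

Carlos free within 08:30–17:00: 08:30–09:00, 14:15–17:00.
Ines ∩ Noor: 08:30–10:45, 11:00–11:15, 15:00–15:45.
Ines ∩ Noor ∩ Carlos: 08:30–09:00, 15:00–15:45.
Windows ≥ 15 min: 08:30–09:00, 15:00–15:45.
That's 2 windows.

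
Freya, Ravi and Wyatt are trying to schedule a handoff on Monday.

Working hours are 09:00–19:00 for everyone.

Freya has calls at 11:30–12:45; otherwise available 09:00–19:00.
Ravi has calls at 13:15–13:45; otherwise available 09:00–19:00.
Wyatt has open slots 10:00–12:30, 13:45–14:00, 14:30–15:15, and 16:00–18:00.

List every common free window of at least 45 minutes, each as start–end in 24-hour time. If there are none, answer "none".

10:00–11:30, 14:30–15:15, 16:00–18:00

Freya free within 09:00–19:00: 09:00–11:30, 12:45–19:00.
Ravi free within 09:00–19:00: 09:00–13:15, 13:45–19:00.
Freya ∩ Ravi: 09:00–11:30, 12:45–13:15, 13:45–19:00.
Freya ∩ Ravi ∩ Wyatt: 10:00–11:30, 13:45–14:00, 14:30–15:15, 16:00–18:00.
Windows ≥ 45 min: 10:00–11:30, 14:30–15:15, 16:00–18:00.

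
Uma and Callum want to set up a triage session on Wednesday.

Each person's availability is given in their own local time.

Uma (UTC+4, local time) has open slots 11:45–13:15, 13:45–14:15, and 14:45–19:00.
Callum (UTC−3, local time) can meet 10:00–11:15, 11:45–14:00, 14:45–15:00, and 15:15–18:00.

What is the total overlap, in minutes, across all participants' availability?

Uma → UTC: 07:45–09:15, 09:45–10:15, 10:45–15:00.
Callum → UTC: 13:00–14:15, 14:45–17:00, 17:45–18:00, 18:15–21:00.
Uma ∩ Callum: 13:00–14:15, 14:45–15:00.
Total common minutes: 75 + 15 = 90.

90 minutes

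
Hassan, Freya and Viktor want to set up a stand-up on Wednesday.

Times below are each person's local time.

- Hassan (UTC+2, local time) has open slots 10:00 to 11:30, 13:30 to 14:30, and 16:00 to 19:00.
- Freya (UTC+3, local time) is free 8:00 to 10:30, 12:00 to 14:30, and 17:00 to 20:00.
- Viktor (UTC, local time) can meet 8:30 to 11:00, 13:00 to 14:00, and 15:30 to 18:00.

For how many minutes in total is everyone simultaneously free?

120 minutes

Hassan → UTC: 08:00–09:30, 11:30–12:30, 14:00–17:00.
Freya → UTC: 05:00–07:30, 09:00–11:30, 14:00–17:00.
Viktor → UTC: 08:30–11:00, 13:00–14:00, 15:30–18:00.
Hassan ∩ Freya: 09:00–09:30, 14:00–17:00.
Hassan ∩ Freya ∩ Viktor: 09:00–09:30, 15:30–17:00.
Total common minutes: 30 + 90 = 120.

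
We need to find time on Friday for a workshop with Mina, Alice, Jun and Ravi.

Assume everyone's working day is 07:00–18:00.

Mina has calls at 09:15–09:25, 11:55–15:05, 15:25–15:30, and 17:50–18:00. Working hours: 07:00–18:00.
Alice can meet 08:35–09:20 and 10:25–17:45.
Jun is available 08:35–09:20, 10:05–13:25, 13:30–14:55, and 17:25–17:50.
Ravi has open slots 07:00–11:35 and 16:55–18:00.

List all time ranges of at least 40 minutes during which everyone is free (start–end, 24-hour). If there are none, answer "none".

08:35–09:15, 10:25–11:35

Mina free within 07:00–18:00: 07:00–09:15, 09:25–11:55, 15:05–15:25, 15:30–17:50.
Mina ∩ Alice: 08:35–09:15, 10:25–11:55, 15:05–15:25, 15:30–17:45.
Mina ∩ Alice ∩ Jun: 08:35–09:15, 10:25–11:55, 17:25–17:45.
Mina ∩ Alice ∩ Jun ∩ Ravi: 08:35–09:15, 10:25–11:35, 17:25–17:45.
Windows ≥ 40 min: 08:35–09:15, 10:25–11:35.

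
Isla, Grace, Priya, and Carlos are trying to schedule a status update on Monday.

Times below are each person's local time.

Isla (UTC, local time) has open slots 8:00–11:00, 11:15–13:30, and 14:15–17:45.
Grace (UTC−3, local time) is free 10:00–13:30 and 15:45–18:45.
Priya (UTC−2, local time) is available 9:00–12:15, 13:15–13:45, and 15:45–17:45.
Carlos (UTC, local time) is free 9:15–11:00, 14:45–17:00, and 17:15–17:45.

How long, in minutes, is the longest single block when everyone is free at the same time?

30 minutes

Isla → UTC: 08:00–11:00, 11:15–13:30, 14:15–17:45.
Grace → UTC: 13:00–16:30, 18:45–21:45.
Priya → UTC: 11:00–14:15, 15:15–15:45, 17:45–19:45.
Carlos → UTC: 09:15–11:00, 14:45–17:00, 17:15–17:45.
Isla ∩ Grace: 13:00–13:30, 14:15–16:30.
Isla ∩ Grace ∩ Priya: 13:00–13:30, 15:15–15:45.
Isla ∩ Grace ∩ Priya ∩ Carlos: 15:15–15:45.
Single common window of 30 minutes.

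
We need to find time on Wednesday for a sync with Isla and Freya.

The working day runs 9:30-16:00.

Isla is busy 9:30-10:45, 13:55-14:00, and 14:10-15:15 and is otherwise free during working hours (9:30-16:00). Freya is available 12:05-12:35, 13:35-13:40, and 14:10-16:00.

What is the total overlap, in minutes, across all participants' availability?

Isla free within 09:30–16:00: 10:45–13:55, 14:00–14:10, 15:15–16:00.
Isla ∩ Freya: 12:05–12:35, 13:35–13:40, 15:15–16:00.
Total common minutes: 30 + 5 + 45 = 80.

80 minutes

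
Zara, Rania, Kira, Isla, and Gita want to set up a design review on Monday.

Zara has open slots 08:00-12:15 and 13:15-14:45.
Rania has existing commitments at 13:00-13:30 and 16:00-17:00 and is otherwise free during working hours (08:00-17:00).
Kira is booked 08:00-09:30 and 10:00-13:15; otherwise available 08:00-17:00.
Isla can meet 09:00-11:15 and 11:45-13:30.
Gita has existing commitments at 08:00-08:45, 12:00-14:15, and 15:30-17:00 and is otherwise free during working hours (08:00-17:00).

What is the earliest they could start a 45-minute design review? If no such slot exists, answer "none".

none

Rania free within 08:00–17:00: 08:00–13:00, 13:30–16:00.
Kira free within 08:00–17:00: 09:30–10:00, 13:15–17:00.
Gita free within 08:00–17:00: 08:45–12:00, 14:15–15:30.
Zara ∩ Rania: 08:00–12:15, 13:30–14:45.
Zara ∩ Rania ∩ Kira: 09:30–10:00, 13:30–14:45.
Zara ∩ Rania ∩ Kira ∩ Isla: 09:30–10:00.
Zara ∩ Rania ∩ Kira ∩ Isla ∩ Gita: 09:30–10:00.
Windows ≥ 45 min: (none).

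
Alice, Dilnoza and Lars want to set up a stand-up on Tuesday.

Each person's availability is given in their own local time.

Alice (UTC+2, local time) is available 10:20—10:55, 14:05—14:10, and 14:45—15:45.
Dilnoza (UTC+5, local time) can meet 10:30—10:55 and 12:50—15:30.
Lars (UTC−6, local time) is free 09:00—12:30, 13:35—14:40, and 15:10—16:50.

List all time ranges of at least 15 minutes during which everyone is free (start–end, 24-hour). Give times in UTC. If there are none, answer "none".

none

Alice → UTC: 08:20–08:55, 12:05–12:10, 12:45–13:45.
Dilnoza → UTC: 05:30–05:55, 07:50–10:30.
Lars → UTC: 15:00–18:30, 19:35–20:40, 21:10–22:50.
Alice ∩ Dilnoza: 08:20–08:55.
Alice ∩ Dilnoza ∩ Lars: (none).
Windows ≥ 15 min: (none).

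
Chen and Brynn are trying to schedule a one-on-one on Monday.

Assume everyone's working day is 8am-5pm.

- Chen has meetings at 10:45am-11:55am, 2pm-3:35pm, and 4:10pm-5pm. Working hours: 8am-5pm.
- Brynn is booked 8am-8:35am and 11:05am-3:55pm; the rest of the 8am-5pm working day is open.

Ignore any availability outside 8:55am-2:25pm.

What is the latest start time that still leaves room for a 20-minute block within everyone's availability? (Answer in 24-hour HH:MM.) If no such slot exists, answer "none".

10:25

Chen free within 08:00–17:00: 08:00–10:45, 11:55–14:00, 15:35–16:10.
Brynn free within 08:00–17:00: 08:35–11:05, 15:55–17:00.
Chen ∩ Brynn: 08:35–10:45, 15:55–16:10.
Restricted to 08:55–14:25: 08:55–10:45.
Windows ≥ 20 min: 08:55–10:45.
Latest start in the last window 08:55–10:45 is 10:45 − 20 min = 10:25.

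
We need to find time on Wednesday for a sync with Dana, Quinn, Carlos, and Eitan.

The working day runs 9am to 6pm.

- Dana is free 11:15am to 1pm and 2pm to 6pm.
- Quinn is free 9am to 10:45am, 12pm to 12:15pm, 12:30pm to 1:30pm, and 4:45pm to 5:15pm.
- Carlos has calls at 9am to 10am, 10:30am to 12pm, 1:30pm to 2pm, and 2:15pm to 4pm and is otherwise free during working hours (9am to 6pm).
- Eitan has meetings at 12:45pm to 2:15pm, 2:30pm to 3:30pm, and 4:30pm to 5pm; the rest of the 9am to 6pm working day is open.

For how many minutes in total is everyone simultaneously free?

45 minutes

Carlos free within 09:00–18:00: 10:00–10:30, 12:00–13:30, 14:00–14:15, 16:00–18:00.
Eitan free within 09:00–18:00: 09:00–12:45, 14:15–14:30, 15:30–16:30, 17:00–18:00.
Dana ∩ Quinn: 12:00–12:15, 12:30–13:00, 16:45–17:15.
Dana ∩ Quinn ∩ Carlos: 12:00–12:15, 12:30–13:00, 16:45–17:15.
Dana ∩ Quinn ∩ Carlos ∩ Eitan: 12:00–12:15, 12:30–12:45, 17:00–17:15.
Total common minutes: 15 + 15 + 15 = 45.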